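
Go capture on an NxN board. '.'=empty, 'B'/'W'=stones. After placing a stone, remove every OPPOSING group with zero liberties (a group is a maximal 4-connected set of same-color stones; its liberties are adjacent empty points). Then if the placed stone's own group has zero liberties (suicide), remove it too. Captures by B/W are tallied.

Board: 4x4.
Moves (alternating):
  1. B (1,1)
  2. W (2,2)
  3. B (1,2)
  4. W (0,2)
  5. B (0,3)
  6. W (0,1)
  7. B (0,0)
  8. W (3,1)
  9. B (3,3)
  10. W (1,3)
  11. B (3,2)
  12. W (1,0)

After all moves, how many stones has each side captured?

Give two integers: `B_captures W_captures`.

Answer: 2 0

Derivation:
Move 1: B@(1,1) -> caps B=0 W=0
Move 2: W@(2,2) -> caps B=0 W=0
Move 3: B@(1,2) -> caps B=0 W=0
Move 4: W@(0,2) -> caps B=0 W=0
Move 5: B@(0,3) -> caps B=0 W=0
Move 6: W@(0,1) -> caps B=0 W=0
Move 7: B@(0,0) -> caps B=2 W=0
Move 8: W@(3,1) -> caps B=2 W=0
Move 9: B@(3,3) -> caps B=2 W=0
Move 10: W@(1,3) -> caps B=2 W=0
Move 11: B@(3,2) -> caps B=2 W=0
Move 12: W@(1,0) -> caps B=2 W=0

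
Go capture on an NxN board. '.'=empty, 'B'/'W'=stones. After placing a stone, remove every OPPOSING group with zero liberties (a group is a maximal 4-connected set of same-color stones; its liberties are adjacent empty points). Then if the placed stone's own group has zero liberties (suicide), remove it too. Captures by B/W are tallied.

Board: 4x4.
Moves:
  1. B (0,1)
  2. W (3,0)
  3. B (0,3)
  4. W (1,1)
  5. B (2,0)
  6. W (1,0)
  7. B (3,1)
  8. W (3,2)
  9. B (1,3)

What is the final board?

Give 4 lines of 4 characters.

Move 1: B@(0,1) -> caps B=0 W=0
Move 2: W@(3,0) -> caps B=0 W=0
Move 3: B@(0,3) -> caps B=0 W=0
Move 4: W@(1,1) -> caps B=0 W=0
Move 5: B@(2,0) -> caps B=0 W=0
Move 6: W@(1,0) -> caps B=0 W=0
Move 7: B@(3,1) -> caps B=1 W=0
Move 8: W@(3,2) -> caps B=1 W=0
Move 9: B@(1,3) -> caps B=1 W=0

Answer: .B.B
WW.B
B...
.BW.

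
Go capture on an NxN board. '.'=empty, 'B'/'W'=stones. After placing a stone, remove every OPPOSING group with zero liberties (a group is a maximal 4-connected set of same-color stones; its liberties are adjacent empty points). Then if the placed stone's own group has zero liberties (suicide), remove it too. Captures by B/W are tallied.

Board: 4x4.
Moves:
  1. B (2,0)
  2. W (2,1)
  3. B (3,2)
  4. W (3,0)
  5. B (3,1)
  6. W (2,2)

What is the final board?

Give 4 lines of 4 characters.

Answer: ....
....
BWW.
.BB.

Derivation:
Move 1: B@(2,0) -> caps B=0 W=0
Move 2: W@(2,1) -> caps B=0 W=0
Move 3: B@(3,2) -> caps B=0 W=0
Move 4: W@(3,0) -> caps B=0 W=0
Move 5: B@(3,1) -> caps B=1 W=0
Move 6: W@(2,2) -> caps B=1 W=0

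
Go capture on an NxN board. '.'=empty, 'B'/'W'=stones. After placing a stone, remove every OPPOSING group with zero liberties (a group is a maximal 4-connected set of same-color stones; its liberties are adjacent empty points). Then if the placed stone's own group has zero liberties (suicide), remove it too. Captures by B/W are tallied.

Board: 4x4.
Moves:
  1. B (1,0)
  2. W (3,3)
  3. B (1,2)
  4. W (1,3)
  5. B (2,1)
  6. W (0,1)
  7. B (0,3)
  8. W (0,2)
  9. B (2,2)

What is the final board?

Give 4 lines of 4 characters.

Answer: .WW.
B.BW
.BB.
...W

Derivation:
Move 1: B@(1,0) -> caps B=0 W=0
Move 2: W@(3,3) -> caps B=0 W=0
Move 3: B@(1,2) -> caps B=0 W=0
Move 4: W@(1,3) -> caps B=0 W=0
Move 5: B@(2,1) -> caps B=0 W=0
Move 6: W@(0,1) -> caps B=0 W=0
Move 7: B@(0,3) -> caps B=0 W=0
Move 8: W@(0,2) -> caps B=0 W=1
Move 9: B@(2,2) -> caps B=0 W=1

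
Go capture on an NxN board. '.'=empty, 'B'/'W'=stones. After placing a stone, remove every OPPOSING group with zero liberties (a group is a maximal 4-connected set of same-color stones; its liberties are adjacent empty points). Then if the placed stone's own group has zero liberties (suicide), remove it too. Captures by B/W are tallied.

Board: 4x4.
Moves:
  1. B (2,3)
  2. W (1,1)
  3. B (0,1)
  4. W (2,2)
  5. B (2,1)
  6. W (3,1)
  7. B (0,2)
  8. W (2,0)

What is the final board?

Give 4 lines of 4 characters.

Answer: .BB.
.W..
W.WB
.W..

Derivation:
Move 1: B@(2,3) -> caps B=0 W=0
Move 2: W@(1,1) -> caps B=0 W=0
Move 3: B@(0,1) -> caps B=0 W=0
Move 4: W@(2,2) -> caps B=0 W=0
Move 5: B@(2,1) -> caps B=0 W=0
Move 6: W@(3,1) -> caps B=0 W=0
Move 7: B@(0,2) -> caps B=0 W=0
Move 8: W@(2,0) -> caps B=0 W=1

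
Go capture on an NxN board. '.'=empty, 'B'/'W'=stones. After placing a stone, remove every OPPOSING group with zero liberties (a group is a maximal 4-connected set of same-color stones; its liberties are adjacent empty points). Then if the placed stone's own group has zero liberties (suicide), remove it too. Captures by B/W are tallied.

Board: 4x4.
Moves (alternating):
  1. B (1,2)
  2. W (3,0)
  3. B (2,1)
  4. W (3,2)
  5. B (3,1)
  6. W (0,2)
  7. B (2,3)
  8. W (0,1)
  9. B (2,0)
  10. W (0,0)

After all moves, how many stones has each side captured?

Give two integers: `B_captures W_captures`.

Move 1: B@(1,2) -> caps B=0 W=0
Move 2: W@(3,0) -> caps B=0 W=0
Move 3: B@(2,1) -> caps B=0 W=0
Move 4: W@(3,2) -> caps B=0 W=0
Move 5: B@(3,1) -> caps B=0 W=0
Move 6: W@(0,2) -> caps B=0 W=0
Move 7: B@(2,3) -> caps B=0 W=0
Move 8: W@(0,1) -> caps B=0 W=0
Move 9: B@(2,0) -> caps B=1 W=0
Move 10: W@(0,0) -> caps B=1 W=0

Answer: 1 0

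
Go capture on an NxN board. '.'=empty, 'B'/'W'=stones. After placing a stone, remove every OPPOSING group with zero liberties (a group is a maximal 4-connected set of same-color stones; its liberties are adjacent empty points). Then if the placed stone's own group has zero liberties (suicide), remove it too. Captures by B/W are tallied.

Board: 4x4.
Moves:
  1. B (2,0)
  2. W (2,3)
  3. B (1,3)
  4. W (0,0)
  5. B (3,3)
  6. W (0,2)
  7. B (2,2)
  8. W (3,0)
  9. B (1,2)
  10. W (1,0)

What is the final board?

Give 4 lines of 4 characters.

Move 1: B@(2,0) -> caps B=0 W=0
Move 2: W@(2,3) -> caps B=0 W=0
Move 3: B@(1,3) -> caps B=0 W=0
Move 4: W@(0,0) -> caps B=0 W=0
Move 5: B@(3,3) -> caps B=0 W=0
Move 6: W@(0,2) -> caps B=0 W=0
Move 7: B@(2,2) -> caps B=1 W=0
Move 8: W@(3,0) -> caps B=1 W=0
Move 9: B@(1,2) -> caps B=1 W=0
Move 10: W@(1,0) -> caps B=1 W=0

Answer: W.W.
W.BB
B.B.
W..B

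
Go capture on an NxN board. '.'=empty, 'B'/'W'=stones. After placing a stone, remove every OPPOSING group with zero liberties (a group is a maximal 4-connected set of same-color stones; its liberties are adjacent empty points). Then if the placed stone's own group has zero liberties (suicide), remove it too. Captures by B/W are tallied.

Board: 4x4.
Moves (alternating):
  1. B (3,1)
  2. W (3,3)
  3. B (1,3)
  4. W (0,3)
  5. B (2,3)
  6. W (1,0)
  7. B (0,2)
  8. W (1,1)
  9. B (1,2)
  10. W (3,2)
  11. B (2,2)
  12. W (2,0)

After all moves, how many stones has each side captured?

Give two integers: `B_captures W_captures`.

Answer: 3 0

Derivation:
Move 1: B@(3,1) -> caps B=0 W=0
Move 2: W@(3,3) -> caps B=0 W=0
Move 3: B@(1,3) -> caps B=0 W=0
Move 4: W@(0,3) -> caps B=0 W=0
Move 5: B@(2,3) -> caps B=0 W=0
Move 6: W@(1,0) -> caps B=0 W=0
Move 7: B@(0,2) -> caps B=1 W=0
Move 8: W@(1,1) -> caps B=1 W=0
Move 9: B@(1,2) -> caps B=1 W=0
Move 10: W@(3,2) -> caps B=1 W=0
Move 11: B@(2,2) -> caps B=3 W=0
Move 12: W@(2,0) -> caps B=3 W=0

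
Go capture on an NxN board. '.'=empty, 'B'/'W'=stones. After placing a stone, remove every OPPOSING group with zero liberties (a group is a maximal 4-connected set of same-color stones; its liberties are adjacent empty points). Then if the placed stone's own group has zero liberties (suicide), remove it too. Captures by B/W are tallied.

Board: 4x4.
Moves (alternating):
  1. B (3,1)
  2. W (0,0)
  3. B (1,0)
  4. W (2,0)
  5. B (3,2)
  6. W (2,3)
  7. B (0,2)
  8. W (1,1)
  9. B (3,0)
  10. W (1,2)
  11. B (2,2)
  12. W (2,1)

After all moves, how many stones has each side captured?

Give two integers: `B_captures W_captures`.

Answer: 0 1

Derivation:
Move 1: B@(3,1) -> caps B=0 W=0
Move 2: W@(0,0) -> caps B=0 W=0
Move 3: B@(1,0) -> caps B=0 W=0
Move 4: W@(2,0) -> caps B=0 W=0
Move 5: B@(3,2) -> caps B=0 W=0
Move 6: W@(2,3) -> caps B=0 W=0
Move 7: B@(0,2) -> caps B=0 W=0
Move 8: W@(1,1) -> caps B=0 W=1
Move 9: B@(3,0) -> caps B=0 W=1
Move 10: W@(1,2) -> caps B=0 W=1
Move 11: B@(2,2) -> caps B=0 W=1
Move 12: W@(2,1) -> caps B=0 W=1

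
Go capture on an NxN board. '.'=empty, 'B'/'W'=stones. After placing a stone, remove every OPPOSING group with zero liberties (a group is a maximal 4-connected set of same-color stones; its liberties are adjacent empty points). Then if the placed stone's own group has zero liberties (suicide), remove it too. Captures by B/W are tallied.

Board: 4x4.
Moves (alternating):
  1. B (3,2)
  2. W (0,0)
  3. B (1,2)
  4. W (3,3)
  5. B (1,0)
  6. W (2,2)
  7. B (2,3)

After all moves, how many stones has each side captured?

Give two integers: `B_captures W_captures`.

Answer: 1 0

Derivation:
Move 1: B@(3,2) -> caps B=0 W=0
Move 2: W@(0,0) -> caps B=0 W=0
Move 3: B@(1,2) -> caps B=0 W=0
Move 4: W@(3,3) -> caps B=0 W=0
Move 5: B@(1,0) -> caps B=0 W=0
Move 6: W@(2,2) -> caps B=0 W=0
Move 7: B@(2,3) -> caps B=1 W=0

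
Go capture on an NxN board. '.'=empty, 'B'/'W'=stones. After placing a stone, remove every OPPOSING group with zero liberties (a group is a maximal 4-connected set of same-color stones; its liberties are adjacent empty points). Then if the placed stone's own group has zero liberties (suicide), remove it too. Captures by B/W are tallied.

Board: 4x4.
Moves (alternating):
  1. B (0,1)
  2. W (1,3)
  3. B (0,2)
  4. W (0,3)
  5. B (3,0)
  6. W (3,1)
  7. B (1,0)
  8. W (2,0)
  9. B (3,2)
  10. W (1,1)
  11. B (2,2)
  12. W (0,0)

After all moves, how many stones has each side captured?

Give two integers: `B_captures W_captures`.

Answer: 0 2

Derivation:
Move 1: B@(0,1) -> caps B=0 W=0
Move 2: W@(1,3) -> caps B=0 W=0
Move 3: B@(0,2) -> caps B=0 W=0
Move 4: W@(0,3) -> caps B=0 W=0
Move 5: B@(3,0) -> caps B=0 W=0
Move 6: W@(3,1) -> caps B=0 W=0
Move 7: B@(1,0) -> caps B=0 W=0
Move 8: W@(2,0) -> caps B=0 W=1
Move 9: B@(3,2) -> caps B=0 W=1
Move 10: W@(1,1) -> caps B=0 W=1
Move 11: B@(2,2) -> caps B=0 W=1
Move 12: W@(0,0) -> caps B=0 W=2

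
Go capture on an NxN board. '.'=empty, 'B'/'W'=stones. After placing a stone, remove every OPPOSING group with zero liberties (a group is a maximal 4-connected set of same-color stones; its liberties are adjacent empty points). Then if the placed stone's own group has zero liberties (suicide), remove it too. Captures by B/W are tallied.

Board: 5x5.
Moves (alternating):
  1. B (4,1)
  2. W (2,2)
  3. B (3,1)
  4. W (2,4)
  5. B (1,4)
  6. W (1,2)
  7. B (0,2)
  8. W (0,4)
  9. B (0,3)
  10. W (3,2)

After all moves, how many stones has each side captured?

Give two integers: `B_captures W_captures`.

Answer: 1 0

Derivation:
Move 1: B@(4,1) -> caps B=0 W=0
Move 2: W@(2,2) -> caps B=0 W=0
Move 3: B@(3,1) -> caps B=0 W=0
Move 4: W@(2,4) -> caps B=0 W=0
Move 5: B@(1,4) -> caps B=0 W=0
Move 6: W@(1,2) -> caps B=0 W=0
Move 7: B@(0,2) -> caps B=0 W=0
Move 8: W@(0,4) -> caps B=0 W=0
Move 9: B@(0,3) -> caps B=1 W=0
Move 10: W@(3,2) -> caps B=1 W=0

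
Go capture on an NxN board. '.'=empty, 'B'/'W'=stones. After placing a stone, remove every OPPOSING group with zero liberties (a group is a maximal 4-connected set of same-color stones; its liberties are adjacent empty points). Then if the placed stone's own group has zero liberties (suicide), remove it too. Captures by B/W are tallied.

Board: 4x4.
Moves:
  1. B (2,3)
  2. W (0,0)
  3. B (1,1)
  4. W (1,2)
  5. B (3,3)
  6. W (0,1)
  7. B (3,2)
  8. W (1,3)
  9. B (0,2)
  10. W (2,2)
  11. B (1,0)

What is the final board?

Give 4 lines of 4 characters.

Move 1: B@(2,3) -> caps B=0 W=0
Move 2: W@(0,0) -> caps B=0 W=0
Move 3: B@(1,1) -> caps B=0 W=0
Move 4: W@(1,2) -> caps B=0 W=0
Move 5: B@(3,3) -> caps B=0 W=0
Move 6: W@(0,1) -> caps B=0 W=0
Move 7: B@(3,2) -> caps B=0 W=0
Move 8: W@(1,3) -> caps B=0 W=0
Move 9: B@(0,2) -> caps B=0 W=0
Move 10: W@(2,2) -> caps B=0 W=0
Move 11: B@(1,0) -> caps B=2 W=0

Answer: ..B.
BBWW
..WB
..BB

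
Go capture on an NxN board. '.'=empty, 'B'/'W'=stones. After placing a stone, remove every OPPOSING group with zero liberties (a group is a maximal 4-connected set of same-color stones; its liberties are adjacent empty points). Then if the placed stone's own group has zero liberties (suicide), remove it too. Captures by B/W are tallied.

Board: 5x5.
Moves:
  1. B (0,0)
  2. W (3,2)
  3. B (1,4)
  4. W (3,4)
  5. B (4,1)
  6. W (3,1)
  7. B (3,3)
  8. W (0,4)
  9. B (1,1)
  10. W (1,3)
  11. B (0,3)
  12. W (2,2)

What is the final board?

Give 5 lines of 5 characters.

Answer: B..B.
.B.WB
..W..
.WWBW
.B...

Derivation:
Move 1: B@(0,0) -> caps B=0 W=0
Move 2: W@(3,2) -> caps B=0 W=0
Move 3: B@(1,4) -> caps B=0 W=0
Move 4: W@(3,4) -> caps B=0 W=0
Move 5: B@(4,1) -> caps B=0 W=0
Move 6: W@(3,1) -> caps B=0 W=0
Move 7: B@(3,3) -> caps B=0 W=0
Move 8: W@(0,4) -> caps B=0 W=0
Move 9: B@(1,1) -> caps B=0 W=0
Move 10: W@(1,3) -> caps B=0 W=0
Move 11: B@(0,3) -> caps B=1 W=0
Move 12: W@(2,2) -> caps B=1 W=0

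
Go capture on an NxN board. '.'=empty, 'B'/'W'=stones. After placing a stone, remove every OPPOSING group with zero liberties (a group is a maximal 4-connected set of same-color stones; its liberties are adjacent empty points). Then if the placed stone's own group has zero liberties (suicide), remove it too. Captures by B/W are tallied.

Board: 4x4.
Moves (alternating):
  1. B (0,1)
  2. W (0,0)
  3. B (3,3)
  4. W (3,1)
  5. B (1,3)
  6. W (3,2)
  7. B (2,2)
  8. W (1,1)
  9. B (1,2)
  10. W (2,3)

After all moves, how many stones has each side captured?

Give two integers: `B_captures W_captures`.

Move 1: B@(0,1) -> caps B=0 W=0
Move 2: W@(0,0) -> caps B=0 W=0
Move 3: B@(3,3) -> caps B=0 W=0
Move 4: W@(3,1) -> caps B=0 W=0
Move 5: B@(1,3) -> caps B=0 W=0
Move 6: W@(3,2) -> caps B=0 W=0
Move 7: B@(2,2) -> caps B=0 W=0
Move 8: W@(1,1) -> caps B=0 W=0
Move 9: B@(1,2) -> caps B=0 W=0
Move 10: W@(2,3) -> caps B=0 W=1

Answer: 0 1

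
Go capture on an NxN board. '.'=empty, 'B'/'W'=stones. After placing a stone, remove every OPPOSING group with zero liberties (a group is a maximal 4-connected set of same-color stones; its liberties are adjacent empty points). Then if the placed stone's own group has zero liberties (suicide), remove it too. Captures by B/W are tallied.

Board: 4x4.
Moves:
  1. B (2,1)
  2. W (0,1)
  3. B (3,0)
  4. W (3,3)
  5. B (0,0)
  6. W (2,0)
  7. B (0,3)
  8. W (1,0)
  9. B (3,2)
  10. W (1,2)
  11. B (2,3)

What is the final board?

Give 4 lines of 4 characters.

Answer: .W.B
W.W.
WB.B
B.B.

Derivation:
Move 1: B@(2,1) -> caps B=0 W=0
Move 2: W@(0,1) -> caps B=0 W=0
Move 3: B@(3,0) -> caps B=0 W=0
Move 4: W@(3,3) -> caps B=0 W=0
Move 5: B@(0,0) -> caps B=0 W=0
Move 6: W@(2,0) -> caps B=0 W=0
Move 7: B@(0,3) -> caps B=0 W=0
Move 8: W@(1,0) -> caps B=0 W=1
Move 9: B@(3,2) -> caps B=0 W=1
Move 10: W@(1,2) -> caps B=0 W=1
Move 11: B@(2,3) -> caps B=1 W=1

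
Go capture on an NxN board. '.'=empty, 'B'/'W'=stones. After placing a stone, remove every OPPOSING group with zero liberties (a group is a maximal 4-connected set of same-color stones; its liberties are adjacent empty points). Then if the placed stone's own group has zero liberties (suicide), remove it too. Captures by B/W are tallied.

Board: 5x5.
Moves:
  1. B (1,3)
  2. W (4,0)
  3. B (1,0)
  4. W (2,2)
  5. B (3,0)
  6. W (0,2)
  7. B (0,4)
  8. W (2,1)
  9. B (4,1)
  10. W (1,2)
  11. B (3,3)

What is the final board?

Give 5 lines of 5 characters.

Move 1: B@(1,3) -> caps B=0 W=0
Move 2: W@(4,0) -> caps B=0 W=0
Move 3: B@(1,0) -> caps B=0 W=0
Move 4: W@(2,2) -> caps B=0 W=0
Move 5: B@(3,0) -> caps B=0 W=0
Move 6: W@(0,2) -> caps B=0 W=0
Move 7: B@(0,4) -> caps B=0 W=0
Move 8: W@(2,1) -> caps B=0 W=0
Move 9: B@(4,1) -> caps B=1 W=0
Move 10: W@(1,2) -> caps B=1 W=0
Move 11: B@(3,3) -> caps B=1 W=0

Answer: ..W.B
B.WB.
.WW..
B..B.
.B...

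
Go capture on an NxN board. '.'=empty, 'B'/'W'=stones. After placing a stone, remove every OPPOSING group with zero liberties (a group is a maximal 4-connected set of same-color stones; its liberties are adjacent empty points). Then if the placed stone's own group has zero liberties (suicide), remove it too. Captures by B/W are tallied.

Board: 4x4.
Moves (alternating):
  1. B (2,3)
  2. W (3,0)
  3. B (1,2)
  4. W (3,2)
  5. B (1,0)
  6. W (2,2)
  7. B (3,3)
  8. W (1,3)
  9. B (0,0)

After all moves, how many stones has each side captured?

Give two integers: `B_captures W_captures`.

Answer: 0 2

Derivation:
Move 1: B@(2,3) -> caps B=0 W=0
Move 2: W@(3,0) -> caps B=0 W=0
Move 3: B@(1,2) -> caps B=0 W=0
Move 4: W@(3,2) -> caps B=0 W=0
Move 5: B@(1,0) -> caps B=0 W=0
Move 6: W@(2,2) -> caps B=0 W=0
Move 7: B@(3,3) -> caps B=0 W=0
Move 8: W@(1,3) -> caps B=0 W=2
Move 9: B@(0,0) -> caps B=0 W=2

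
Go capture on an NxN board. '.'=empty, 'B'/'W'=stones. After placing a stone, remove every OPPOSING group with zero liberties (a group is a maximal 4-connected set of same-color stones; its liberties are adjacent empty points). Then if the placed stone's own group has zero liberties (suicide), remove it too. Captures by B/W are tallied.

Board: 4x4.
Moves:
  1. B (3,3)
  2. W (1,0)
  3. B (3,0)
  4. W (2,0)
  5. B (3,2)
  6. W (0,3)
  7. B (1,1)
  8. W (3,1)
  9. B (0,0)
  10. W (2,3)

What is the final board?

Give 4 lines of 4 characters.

Answer: B..W
WB..
W..W
.WBB

Derivation:
Move 1: B@(3,3) -> caps B=0 W=0
Move 2: W@(1,0) -> caps B=0 W=0
Move 3: B@(3,0) -> caps B=0 W=0
Move 4: W@(2,0) -> caps B=0 W=0
Move 5: B@(3,2) -> caps B=0 W=0
Move 6: W@(0,3) -> caps B=0 W=0
Move 7: B@(1,1) -> caps B=0 W=0
Move 8: W@(3,1) -> caps B=0 W=1
Move 9: B@(0,0) -> caps B=0 W=1
Move 10: W@(2,3) -> caps B=0 W=1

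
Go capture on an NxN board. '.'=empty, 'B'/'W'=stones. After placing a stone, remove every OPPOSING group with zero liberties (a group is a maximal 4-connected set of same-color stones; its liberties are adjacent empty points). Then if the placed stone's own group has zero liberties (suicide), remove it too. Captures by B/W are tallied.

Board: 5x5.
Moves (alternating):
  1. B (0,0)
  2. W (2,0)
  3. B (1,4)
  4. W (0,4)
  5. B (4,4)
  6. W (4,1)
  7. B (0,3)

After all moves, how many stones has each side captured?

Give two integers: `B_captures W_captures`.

Move 1: B@(0,0) -> caps B=0 W=0
Move 2: W@(2,0) -> caps B=0 W=0
Move 3: B@(1,4) -> caps B=0 W=0
Move 4: W@(0,4) -> caps B=0 W=0
Move 5: B@(4,4) -> caps B=0 W=0
Move 6: W@(4,1) -> caps B=0 W=0
Move 7: B@(0,3) -> caps B=1 W=0

Answer: 1 0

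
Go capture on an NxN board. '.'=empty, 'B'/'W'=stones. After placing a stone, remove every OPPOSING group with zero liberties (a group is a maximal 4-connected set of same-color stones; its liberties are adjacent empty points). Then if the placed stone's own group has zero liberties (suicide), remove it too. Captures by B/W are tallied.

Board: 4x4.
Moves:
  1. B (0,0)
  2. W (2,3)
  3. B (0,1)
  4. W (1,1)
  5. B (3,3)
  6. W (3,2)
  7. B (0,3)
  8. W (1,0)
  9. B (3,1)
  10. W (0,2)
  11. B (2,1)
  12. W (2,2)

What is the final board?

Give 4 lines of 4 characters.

Move 1: B@(0,0) -> caps B=0 W=0
Move 2: W@(2,3) -> caps B=0 W=0
Move 3: B@(0,1) -> caps B=0 W=0
Move 4: W@(1,1) -> caps B=0 W=0
Move 5: B@(3,3) -> caps B=0 W=0
Move 6: W@(3,2) -> caps B=0 W=1
Move 7: B@(0,3) -> caps B=0 W=1
Move 8: W@(1,0) -> caps B=0 W=1
Move 9: B@(3,1) -> caps B=0 W=1
Move 10: W@(0,2) -> caps B=0 W=3
Move 11: B@(2,1) -> caps B=0 W=3
Move 12: W@(2,2) -> caps B=0 W=3

Answer: ..WB
WW..
.BWW
.BW.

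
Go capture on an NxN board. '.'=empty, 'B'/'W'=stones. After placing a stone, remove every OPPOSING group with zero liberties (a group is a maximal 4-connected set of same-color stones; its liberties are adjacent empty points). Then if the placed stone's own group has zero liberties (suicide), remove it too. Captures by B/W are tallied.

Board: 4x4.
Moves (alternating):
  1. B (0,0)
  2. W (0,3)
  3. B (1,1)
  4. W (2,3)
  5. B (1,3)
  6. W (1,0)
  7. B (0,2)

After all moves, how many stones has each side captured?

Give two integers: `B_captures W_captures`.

Move 1: B@(0,0) -> caps B=0 W=0
Move 2: W@(0,3) -> caps B=0 W=0
Move 3: B@(1,1) -> caps B=0 W=0
Move 4: W@(2,3) -> caps B=0 W=0
Move 5: B@(1,3) -> caps B=0 W=0
Move 6: W@(1,0) -> caps B=0 W=0
Move 7: B@(0,2) -> caps B=1 W=0

Answer: 1 0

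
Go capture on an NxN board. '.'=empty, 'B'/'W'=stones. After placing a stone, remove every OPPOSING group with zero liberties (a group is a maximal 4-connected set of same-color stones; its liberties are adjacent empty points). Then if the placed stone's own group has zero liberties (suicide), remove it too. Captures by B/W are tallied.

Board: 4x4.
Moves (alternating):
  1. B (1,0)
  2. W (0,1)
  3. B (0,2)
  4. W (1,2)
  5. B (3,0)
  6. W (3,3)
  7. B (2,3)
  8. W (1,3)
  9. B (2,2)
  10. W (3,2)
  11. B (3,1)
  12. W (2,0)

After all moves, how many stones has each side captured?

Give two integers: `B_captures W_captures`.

Move 1: B@(1,0) -> caps B=0 W=0
Move 2: W@(0,1) -> caps B=0 W=0
Move 3: B@(0,2) -> caps B=0 W=0
Move 4: W@(1,2) -> caps B=0 W=0
Move 5: B@(3,0) -> caps B=0 W=0
Move 6: W@(3,3) -> caps B=0 W=0
Move 7: B@(2,3) -> caps B=0 W=0
Move 8: W@(1,3) -> caps B=0 W=0
Move 9: B@(2,2) -> caps B=0 W=0
Move 10: W@(3,2) -> caps B=0 W=0
Move 11: B@(3,1) -> caps B=2 W=0
Move 12: W@(2,0) -> caps B=2 W=0

Answer: 2 0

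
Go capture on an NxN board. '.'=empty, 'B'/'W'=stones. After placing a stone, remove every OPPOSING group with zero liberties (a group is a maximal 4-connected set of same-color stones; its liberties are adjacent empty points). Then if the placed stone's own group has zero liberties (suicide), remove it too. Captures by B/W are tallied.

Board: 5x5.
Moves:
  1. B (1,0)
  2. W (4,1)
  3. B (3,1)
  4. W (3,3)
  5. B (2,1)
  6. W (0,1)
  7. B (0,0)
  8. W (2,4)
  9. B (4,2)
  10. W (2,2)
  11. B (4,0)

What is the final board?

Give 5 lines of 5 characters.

Answer: BW...
B....
.BW.W
.B.W.
B.B..

Derivation:
Move 1: B@(1,0) -> caps B=0 W=0
Move 2: W@(4,1) -> caps B=0 W=0
Move 3: B@(3,1) -> caps B=0 W=0
Move 4: W@(3,3) -> caps B=0 W=0
Move 5: B@(2,1) -> caps B=0 W=0
Move 6: W@(0,1) -> caps B=0 W=0
Move 7: B@(0,0) -> caps B=0 W=0
Move 8: W@(2,4) -> caps B=0 W=0
Move 9: B@(4,2) -> caps B=0 W=0
Move 10: W@(2,2) -> caps B=0 W=0
Move 11: B@(4,0) -> caps B=1 W=0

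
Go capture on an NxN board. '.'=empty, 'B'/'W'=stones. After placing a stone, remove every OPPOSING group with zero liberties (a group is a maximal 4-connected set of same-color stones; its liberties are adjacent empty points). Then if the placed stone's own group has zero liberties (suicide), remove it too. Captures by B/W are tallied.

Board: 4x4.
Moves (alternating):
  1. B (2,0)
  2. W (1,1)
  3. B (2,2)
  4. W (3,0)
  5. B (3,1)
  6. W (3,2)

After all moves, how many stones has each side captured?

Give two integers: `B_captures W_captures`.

Move 1: B@(2,0) -> caps B=0 W=0
Move 2: W@(1,1) -> caps B=0 W=0
Move 3: B@(2,2) -> caps B=0 W=0
Move 4: W@(3,0) -> caps B=0 W=0
Move 5: B@(3,1) -> caps B=1 W=0
Move 6: W@(3,2) -> caps B=1 W=0

Answer: 1 0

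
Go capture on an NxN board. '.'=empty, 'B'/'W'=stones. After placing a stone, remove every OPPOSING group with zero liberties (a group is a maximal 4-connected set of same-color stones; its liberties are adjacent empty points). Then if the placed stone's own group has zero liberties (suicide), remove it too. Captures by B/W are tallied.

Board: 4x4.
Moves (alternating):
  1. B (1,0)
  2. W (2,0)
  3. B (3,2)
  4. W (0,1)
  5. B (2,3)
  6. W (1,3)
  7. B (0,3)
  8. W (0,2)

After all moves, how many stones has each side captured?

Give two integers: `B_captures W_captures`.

Move 1: B@(1,0) -> caps B=0 W=0
Move 2: W@(2,0) -> caps B=0 W=0
Move 3: B@(3,2) -> caps B=0 W=0
Move 4: W@(0,1) -> caps B=0 W=0
Move 5: B@(2,3) -> caps B=0 W=0
Move 6: W@(1,3) -> caps B=0 W=0
Move 7: B@(0,3) -> caps B=0 W=0
Move 8: W@(0,2) -> caps B=0 W=1

Answer: 0 1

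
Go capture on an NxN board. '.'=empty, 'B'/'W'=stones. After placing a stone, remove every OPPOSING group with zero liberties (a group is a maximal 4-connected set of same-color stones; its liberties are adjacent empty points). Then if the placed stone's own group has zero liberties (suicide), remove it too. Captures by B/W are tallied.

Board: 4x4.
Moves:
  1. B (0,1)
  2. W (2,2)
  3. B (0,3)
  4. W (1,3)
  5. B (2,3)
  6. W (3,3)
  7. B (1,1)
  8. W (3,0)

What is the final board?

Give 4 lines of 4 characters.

Answer: .B.B
.B.W
..W.
W..W

Derivation:
Move 1: B@(0,1) -> caps B=0 W=0
Move 2: W@(2,2) -> caps B=0 W=0
Move 3: B@(0,3) -> caps B=0 W=0
Move 4: W@(1,3) -> caps B=0 W=0
Move 5: B@(2,3) -> caps B=0 W=0
Move 6: W@(3,3) -> caps B=0 W=1
Move 7: B@(1,1) -> caps B=0 W=1
Move 8: W@(3,0) -> caps B=0 W=1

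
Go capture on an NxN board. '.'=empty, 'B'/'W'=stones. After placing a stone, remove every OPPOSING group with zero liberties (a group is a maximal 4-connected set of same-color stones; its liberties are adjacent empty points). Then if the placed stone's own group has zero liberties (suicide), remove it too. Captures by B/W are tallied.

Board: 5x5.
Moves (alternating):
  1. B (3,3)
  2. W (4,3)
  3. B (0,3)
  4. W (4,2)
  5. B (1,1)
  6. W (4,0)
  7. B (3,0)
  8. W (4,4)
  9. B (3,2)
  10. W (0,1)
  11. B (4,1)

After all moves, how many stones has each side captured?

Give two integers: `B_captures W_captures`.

Move 1: B@(3,3) -> caps B=0 W=0
Move 2: W@(4,3) -> caps B=0 W=0
Move 3: B@(0,3) -> caps B=0 W=0
Move 4: W@(4,2) -> caps B=0 W=0
Move 5: B@(1,1) -> caps B=0 W=0
Move 6: W@(4,0) -> caps B=0 W=0
Move 7: B@(3,0) -> caps B=0 W=0
Move 8: W@(4,4) -> caps B=0 W=0
Move 9: B@(3,2) -> caps B=0 W=0
Move 10: W@(0,1) -> caps B=0 W=0
Move 11: B@(4,1) -> caps B=1 W=0

Answer: 1 0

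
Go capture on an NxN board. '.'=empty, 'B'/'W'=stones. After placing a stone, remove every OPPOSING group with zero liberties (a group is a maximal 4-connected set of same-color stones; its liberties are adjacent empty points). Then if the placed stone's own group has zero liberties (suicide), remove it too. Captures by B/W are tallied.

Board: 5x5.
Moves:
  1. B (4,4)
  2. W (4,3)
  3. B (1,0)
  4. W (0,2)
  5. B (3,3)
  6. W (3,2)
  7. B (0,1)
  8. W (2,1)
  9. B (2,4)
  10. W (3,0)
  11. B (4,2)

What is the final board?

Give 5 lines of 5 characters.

Answer: .BW..
B....
.W..B
W.WB.
..B.B

Derivation:
Move 1: B@(4,4) -> caps B=0 W=0
Move 2: W@(4,3) -> caps B=0 W=0
Move 3: B@(1,0) -> caps B=0 W=0
Move 4: W@(0,2) -> caps B=0 W=0
Move 5: B@(3,3) -> caps B=0 W=0
Move 6: W@(3,2) -> caps B=0 W=0
Move 7: B@(0,1) -> caps B=0 W=0
Move 8: W@(2,1) -> caps B=0 W=0
Move 9: B@(2,4) -> caps B=0 W=0
Move 10: W@(3,0) -> caps B=0 W=0
Move 11: B@(4,2) -> caps B=1 W=0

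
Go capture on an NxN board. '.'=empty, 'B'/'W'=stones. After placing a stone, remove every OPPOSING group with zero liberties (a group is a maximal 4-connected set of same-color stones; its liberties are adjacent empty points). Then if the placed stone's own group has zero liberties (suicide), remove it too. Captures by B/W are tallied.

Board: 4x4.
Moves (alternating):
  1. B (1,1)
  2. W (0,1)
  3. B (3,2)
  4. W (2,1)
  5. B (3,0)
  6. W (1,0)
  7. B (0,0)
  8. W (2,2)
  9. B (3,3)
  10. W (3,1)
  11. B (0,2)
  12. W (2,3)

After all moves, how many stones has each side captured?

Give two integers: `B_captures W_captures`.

Move 1: B@(1,1) -> caps B=0 W=0
Move 2: W@(0,1) -> caps B=0 W=0
Move 3: B@(3,2) -> caps B=0 W=0
Move 4: W@(2,1) -> caps B=0 W=0
Move 5: B@(3,0) -> caps B=0 W=0
Move 6: W@(1,0) -> caps B=0 W=0
Move 7: B@(0,0) -> caps B=0 W=0
Move 8: W@(2,2) -> caps B=0 W=0
Move 9: B@(3,3) -> caps B=0 W=0
Move 10: W@(3,1) -> caps B=0 W=0
Move 11: B@(0,2) -> caps B=0 W=0
Move 12: W@(2,3) -> caps B=0 W=2

Answer: 0 2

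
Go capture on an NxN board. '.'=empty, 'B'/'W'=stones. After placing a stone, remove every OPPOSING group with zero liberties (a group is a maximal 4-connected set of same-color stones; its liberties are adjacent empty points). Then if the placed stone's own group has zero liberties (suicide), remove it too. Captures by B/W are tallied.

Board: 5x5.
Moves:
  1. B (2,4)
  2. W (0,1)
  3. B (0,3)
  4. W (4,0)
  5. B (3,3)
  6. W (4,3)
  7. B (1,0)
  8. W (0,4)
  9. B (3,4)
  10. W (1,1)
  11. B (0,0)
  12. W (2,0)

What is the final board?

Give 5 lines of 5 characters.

Move 1: B@(2,4) -> caps B=0 W=0
Move 2: W@(0,1) -> caps B=0 W=0
Move 3: B@(0,3) -> caps B=0 W=0
Move 4: W@(4,0) -> caps B=0 W=0
Move 5: B@(3,3) -> caps B=0 W=0
Move 6: W@(4,3) -> caps B=0 W=0
Move 7: B@(1,0) -> caps B=0 W=0
Move 8: W@(0,4) -> caps B=0 W=0
Move 9: B@(3,4) -> caps B=0 W=0
Move 10: W@(1,1) -> caps B=0 W=0
Move 11: B@(0,0) -> caps B=0 W=0
Move 12: W@(2,0) -> caps B=0 W=2

Answer: .W.BW
.W...
W...B
...BB
W..W.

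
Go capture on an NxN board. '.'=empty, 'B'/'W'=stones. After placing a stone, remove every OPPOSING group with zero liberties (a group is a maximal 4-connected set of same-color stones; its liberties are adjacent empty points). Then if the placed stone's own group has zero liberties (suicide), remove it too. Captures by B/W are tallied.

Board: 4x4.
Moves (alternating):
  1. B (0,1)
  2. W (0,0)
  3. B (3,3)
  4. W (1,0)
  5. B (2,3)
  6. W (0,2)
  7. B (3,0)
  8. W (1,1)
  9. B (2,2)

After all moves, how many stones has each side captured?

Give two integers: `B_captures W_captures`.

Answer: 0 1

Derivation:
Move 1: B@(0,1) -> caps B=0 W=0
Move 2: W@(0,0) -> caps B=0 W=0
Move 3: B@(3,3) -> caps B=0 W=0
Move 4: W@(1,0) -> caps B=0 W=0
Move 5: B@(2,3) -> caps B=0 W=0
Move 6: W@(0,2) -> caps B=0 W=0
Move 7: B@(3,0) -> caps B=0 W=0
Move 8: W@(1,1) -> caps B=0 W=1
Move 9: B@(2,2) -> caps B=0 W=1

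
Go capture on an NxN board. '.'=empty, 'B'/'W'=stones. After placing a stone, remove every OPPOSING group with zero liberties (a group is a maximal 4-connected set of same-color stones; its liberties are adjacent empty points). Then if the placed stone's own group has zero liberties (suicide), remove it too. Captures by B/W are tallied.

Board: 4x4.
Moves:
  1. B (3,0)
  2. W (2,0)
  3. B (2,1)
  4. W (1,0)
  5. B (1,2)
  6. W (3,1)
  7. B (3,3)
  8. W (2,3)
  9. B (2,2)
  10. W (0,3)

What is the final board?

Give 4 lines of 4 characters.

Move 1: B@(3,0) -> caps B=0 W=0
Move 2: W@(2,0) -> caps B=0 W=0
Move 3: B@(2,1) -> caps B=0 W=0
Move 4: W@(1,0) -> caps B=0 W=0
Move 5: B@(1,2) -> caps B=0 W=0
Move 6: W@(3,1) -> caps B=0 W=1
Move 7: B@(3,3) -> caps B=0 W=1
Move 8: W@(2,3) -> caps B=0 W=1
Move 9: B@(2,2) -> caps B=0 W=1
Move 10: W@(0,3) -> caps B=0 W=1

Answer: ...W
W.B.
WBBW
.W.B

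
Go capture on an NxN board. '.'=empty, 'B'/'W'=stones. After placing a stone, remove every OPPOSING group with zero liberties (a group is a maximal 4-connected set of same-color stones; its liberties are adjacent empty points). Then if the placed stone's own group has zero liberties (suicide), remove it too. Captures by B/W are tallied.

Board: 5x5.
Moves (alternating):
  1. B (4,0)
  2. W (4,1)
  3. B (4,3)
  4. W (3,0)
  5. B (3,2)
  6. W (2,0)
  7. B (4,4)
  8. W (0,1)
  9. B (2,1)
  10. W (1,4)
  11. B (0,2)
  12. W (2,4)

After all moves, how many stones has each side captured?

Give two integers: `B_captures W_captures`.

Move 1: B@(4,0) -> caps B=0 W=0
Move 2: W@(4,1) -> caps B=0 W=0
Move 3: B@(4,3) -> caps B=0 W=0
Move 4: W@(3,0) -> caps B=0 W=1
Move 5: B@(3,2) -> caps B=0 W=1
Move 6: W@(2,0) -> caps B=0 W=1
Move 7: B@(4,4) -> caps B=0 W=1
Move 8: W@(0,1) -> caps B=0 W=1
Move 9: B@(2,1) -> caps B=0 W=1
Move 10: W@(1,4) -> caps B=0 W=1
Move 11: B@(0,2) -> caps B=0 W=1
Move 12: W@(2,4) -> caps B=0 W=1

Answer: 0 1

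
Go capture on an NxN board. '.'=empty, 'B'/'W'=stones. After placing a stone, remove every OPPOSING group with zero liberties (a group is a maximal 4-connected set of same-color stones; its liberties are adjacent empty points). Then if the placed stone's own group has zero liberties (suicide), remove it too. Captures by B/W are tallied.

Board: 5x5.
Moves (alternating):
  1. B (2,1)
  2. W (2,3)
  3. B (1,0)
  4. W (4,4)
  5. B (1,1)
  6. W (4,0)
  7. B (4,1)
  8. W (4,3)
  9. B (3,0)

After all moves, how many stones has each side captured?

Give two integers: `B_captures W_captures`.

Answer: 1 0

Derivation:
Move 1: B@(2,1) -> caps B=0 W=0
Move 2: W@(2,3) -> caps B=0 W=0
Move 3: B@(1,0) -> caps B=0 W=0
Move 4: W@(4,4) -> caps B=0 W=0
Move 5: B@(1,1) -> caps B=0 W=0
Move 6: W@(4,0) -> caps B=0 W=0
Move 7: B@(4,1) -> caps B=0 W=0
Move 8: W@(4,3) -> caps B=0 W=0
Move 9: B@(3,0) -> caps B=1 W=0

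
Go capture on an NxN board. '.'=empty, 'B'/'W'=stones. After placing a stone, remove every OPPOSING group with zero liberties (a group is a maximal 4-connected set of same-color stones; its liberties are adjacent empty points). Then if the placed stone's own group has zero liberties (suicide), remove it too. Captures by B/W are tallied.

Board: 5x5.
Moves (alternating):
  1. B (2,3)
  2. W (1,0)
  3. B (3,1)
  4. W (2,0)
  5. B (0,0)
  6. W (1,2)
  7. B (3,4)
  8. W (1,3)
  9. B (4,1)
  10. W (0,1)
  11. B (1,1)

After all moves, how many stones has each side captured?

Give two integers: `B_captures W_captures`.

Move 1: B@(2,3) -> caps B=0 W=0
Move 2: W@(1,0) -> caps B=0 W=0
Move 3: B@(3,1) -> caps B=0 W=0
Move 4: W@(2,0) -> caps B=0 W=0
Move 5: B@(0,0) -> caps B=0 W=0
Move 6: W@(1,2) -> caps B=0 W=0
Move 7: B@(3,4) -> caps B=0 W=0
Move 8: W@(1,3) -> caps B=0 W=0
Move 9: B@(4,1) -> caps B=0 W=0
Move 10: W@(0,1) -> caps B=0 W=1
Move 11: B@(1,1) -> caps B=0 W=1

Answer: 0 1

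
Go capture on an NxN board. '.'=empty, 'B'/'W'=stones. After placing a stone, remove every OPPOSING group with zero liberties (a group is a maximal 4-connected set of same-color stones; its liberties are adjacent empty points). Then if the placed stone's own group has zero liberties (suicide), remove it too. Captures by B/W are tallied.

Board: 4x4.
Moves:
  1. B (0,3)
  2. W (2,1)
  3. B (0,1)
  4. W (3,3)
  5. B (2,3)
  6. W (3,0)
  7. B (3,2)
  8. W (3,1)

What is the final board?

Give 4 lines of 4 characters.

Answer: .B.B
....
.W.B
WWB.

Derivation:
Move 1: B@(0,3) -> caps B=0 W=0
Move 2: W@(2,1) -> caps B=0 W=0
Move 3: B@(0,1) -> caps B=0 W=0
Move 4: W@(3,3) -> caps B=0 W=0
Move 5: B@(2,3) -> caps B=0 W=0
Move 6: W@(3,0) -> caps B=0 W=0
Move 7: B@(3,2) -> caps B=1 W=0
Move 8: W@(3,1) -> caps B=1 W=0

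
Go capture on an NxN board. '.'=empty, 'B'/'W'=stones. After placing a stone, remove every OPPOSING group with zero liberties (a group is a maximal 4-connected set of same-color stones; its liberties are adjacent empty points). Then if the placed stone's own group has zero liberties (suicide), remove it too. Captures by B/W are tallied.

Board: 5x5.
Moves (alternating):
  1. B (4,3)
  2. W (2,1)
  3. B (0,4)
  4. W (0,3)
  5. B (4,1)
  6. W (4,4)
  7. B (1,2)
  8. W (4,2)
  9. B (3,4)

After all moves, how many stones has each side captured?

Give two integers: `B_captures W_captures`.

Answer: 1 0

Derivation:
Move 1: B@(4,3) -> caps B=0 W=0
Move 2: W@(2,1) -> caps B=0 W=0
Move 3: B@(0,4) -> caps B=0 W=0
Move 4: W@(0,3) -> caps B=0 W=0
Move 5: B@(4,1) -> caps B=0 W=0
Move 6: W@(4,4) -> caps B=0 W=0
Move 7: B@(1,2) -> caps B=0 W=0
Move 8: W@(4,2) -> caps B=0 W=0
Move 9: B@(3,4) -> caps B=1 W=0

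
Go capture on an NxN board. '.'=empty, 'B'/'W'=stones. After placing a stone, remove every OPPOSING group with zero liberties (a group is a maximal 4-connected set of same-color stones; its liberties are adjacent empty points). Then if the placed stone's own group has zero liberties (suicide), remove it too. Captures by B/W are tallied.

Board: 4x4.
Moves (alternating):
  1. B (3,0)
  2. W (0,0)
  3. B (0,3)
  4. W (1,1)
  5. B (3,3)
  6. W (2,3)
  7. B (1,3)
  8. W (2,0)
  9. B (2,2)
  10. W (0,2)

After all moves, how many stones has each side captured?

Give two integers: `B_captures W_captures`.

Answer: 1 0

Derivation:
Move 1: B@(3,0) -> caps B=0 W=0
Move 2: W@(0,0) -> caps B=0 W=0
Move 3: B@(0,3) -> caps B=0 W=0
Move 4: W@(1,1) -> caps B=0 W=0
Move 5: B@(3,3) -> caps B=0 W=0
Move 6: W@(2,3) -> caps B=0 W=0
Move 7: B@(1,3) -> caps B=0 W=0
Move 8: W@(2,0) -> caps B=0 W=0
Move 9: B@(2,2) -> caps B=1 W=0
Move 10: W@(0,2) -> caps B=1 W=0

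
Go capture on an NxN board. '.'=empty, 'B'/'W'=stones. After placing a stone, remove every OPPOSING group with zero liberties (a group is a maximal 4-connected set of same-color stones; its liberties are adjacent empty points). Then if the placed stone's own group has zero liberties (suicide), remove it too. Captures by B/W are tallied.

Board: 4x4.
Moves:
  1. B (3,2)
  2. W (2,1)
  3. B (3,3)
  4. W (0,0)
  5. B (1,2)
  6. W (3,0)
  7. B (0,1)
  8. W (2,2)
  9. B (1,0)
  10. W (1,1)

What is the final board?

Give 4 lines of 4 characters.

Move 1: B@(3,2) -> caps B=0 W=0
Move 2: W@(2,1) -> caps B=0 W=0
Move 3: B@(3,3) -> caps B=0 W=0
Move 4: W@(0,0) -> caps B=0 W=0
Move 5: B@(1,2) -> caps B=0 W=0
Move 6: W@(3,0) -> caps B=0 W=0
Move 7: B@(0,1) -> caps B=0 W=0
Move 8: W@(2,2) -> caps B=0 W=0
Move 9: B@(1,0) -> caps B=1 W=0
Move 10: W@(1,1) -> caps B=1 W=0

Answer: .B..
BWB.
.WW.
W.BB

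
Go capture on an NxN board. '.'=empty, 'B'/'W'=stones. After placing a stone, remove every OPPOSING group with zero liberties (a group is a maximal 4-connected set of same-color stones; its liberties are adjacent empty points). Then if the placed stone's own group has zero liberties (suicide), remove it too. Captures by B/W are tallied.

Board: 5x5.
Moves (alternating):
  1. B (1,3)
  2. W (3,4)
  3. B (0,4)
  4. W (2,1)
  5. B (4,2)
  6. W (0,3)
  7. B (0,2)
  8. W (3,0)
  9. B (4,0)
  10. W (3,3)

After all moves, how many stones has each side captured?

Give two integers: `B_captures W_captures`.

Move 1: B@(1,3) -> caps B=0 W=0
Move 2: W@(3,4) -> caps B=0 W=0
Move 3: B@(0,4) -> caps B=0 W=0
Move 4: W@(2,1) -> caps B=0 W=0
Move 5: B@(4,2) -> caps B=0 W=0
Move 6: W@(0,3) -> caps B=0 W=0
Move 7: B@(0,2) -> caps B=1 W=0
Move 8: W@(3,0) -> caps B=1 W=0
Move 9: B@(4,0) -> caps B=1 W=0
Move 10: W@(3,3) -> caps B=1 W=0

Answer: 1 0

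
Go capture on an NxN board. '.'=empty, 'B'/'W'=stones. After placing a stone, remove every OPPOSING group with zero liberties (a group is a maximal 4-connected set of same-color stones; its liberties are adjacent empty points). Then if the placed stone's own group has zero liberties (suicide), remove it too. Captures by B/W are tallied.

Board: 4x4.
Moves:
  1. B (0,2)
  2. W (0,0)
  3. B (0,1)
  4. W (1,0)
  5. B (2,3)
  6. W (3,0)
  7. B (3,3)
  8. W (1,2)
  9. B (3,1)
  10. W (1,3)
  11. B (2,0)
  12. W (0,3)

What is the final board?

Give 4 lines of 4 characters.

Answer: WBBW
W.WW
B..B
.B.B

Derivation:
Move 1: B@(0,2) -> caps B=0 W=0
Move 2: W@(0,0) -> caps B=0 W=0
Move 3: B@(0,1) -> caps B=0 W=0
Move 4: W@(1,0) -> caps B=0 W=0
Move 5: B@(2,3) -> caps B=0 W=0
Move 6: W@(3,0) -> caps B=0 W=0
Move 7: B@(3,3) -> caps B=0 W=0
Move 8: W@(1,2) -> caps B=0 W=0
Move 9: B@(3,1) -> caps B=0 W=0
Move 10: W@(1,3) -> caps B=0 W=0
Move 11: B@(2,0) -> caps B=1 W=0
Move 12: W@(0,3) -> caps B=1 W=0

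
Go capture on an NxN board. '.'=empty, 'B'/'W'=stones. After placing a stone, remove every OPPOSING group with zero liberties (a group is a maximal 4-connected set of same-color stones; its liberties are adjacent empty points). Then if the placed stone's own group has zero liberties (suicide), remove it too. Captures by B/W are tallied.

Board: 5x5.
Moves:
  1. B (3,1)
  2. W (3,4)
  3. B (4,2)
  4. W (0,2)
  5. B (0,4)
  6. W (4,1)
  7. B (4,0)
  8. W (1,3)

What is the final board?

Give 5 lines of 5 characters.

Answer: ..W.B
...W.
.....
.B..W
B.B..

Derivation:
Move 1: B@(3,1) -> caps B=0 W=0
Move 2: W@(3,4) -> caps B=0 W=0
Move 3: B@(4,2) -> caps B=0 W=0
Move 4: W@(0,2) -> caps B=0 W=0
Move 5: B@(0,4) -> caps B=0 W=0
Move 6: W@(4,1) -> caps B=0 W=0
Move 7: B@(4,0) -> caps B=1 W=0
Move 8: W@(1,3) -> caps B=1 W=0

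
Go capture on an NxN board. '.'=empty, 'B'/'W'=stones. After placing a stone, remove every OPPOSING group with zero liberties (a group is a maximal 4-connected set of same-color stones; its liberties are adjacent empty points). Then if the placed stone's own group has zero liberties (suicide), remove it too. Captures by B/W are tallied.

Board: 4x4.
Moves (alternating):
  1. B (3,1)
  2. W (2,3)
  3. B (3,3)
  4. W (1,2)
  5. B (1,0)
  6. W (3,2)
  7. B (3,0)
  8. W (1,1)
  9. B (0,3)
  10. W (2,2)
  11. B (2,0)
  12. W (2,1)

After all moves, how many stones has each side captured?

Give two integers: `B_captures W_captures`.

Move 1: B@(3,1) -> caps B=0 W=0
Move 2: W@(2,3) -> caps B=0 W=0
Move 3: B@(3,3) -> caps B=0 W=0
Move 4: W@(1,2) -> caps B=0 W=0
Move 5: B@(1,0) -> caps B=0 W=0
Move 6: W@(3,2) -> caps B=0 W=1
Move 7: B@(3,0) -> caps B=0 W=1
Move 8: W@(1,1) -> caps B=0 W=1
Move 9: B@(0,3) -> caps B=0 W=1
Move 10: W@(2,2) -> caps B=0 W=1
Move 11: B@(2,0) -> caps B=0 W=1
Move 12: W@(2,1) -> caps B=0 W=1

Answer: 0 1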